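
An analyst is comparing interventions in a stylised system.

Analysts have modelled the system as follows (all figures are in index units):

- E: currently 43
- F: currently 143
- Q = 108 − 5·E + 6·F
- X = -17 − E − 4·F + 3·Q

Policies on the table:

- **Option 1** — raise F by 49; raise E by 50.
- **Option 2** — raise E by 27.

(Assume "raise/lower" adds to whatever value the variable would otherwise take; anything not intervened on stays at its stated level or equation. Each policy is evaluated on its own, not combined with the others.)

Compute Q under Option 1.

Option 1 (F + 49, E + 50):
  E = 43 + 50 = 93
  F = 143 + 49 = 192
  Q = 108 − 5·93 + 6·192 = 795

795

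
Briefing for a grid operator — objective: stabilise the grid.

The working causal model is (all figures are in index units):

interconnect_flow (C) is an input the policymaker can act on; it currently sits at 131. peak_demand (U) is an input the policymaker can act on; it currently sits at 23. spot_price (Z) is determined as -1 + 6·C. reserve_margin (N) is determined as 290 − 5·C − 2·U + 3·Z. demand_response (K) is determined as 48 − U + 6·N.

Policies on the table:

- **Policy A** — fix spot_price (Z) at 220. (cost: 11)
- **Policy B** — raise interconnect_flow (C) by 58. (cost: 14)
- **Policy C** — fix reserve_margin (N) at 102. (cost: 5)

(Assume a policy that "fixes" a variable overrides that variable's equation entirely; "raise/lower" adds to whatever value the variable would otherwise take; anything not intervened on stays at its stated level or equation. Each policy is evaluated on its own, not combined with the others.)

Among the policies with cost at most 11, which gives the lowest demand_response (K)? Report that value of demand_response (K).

637

Policy A (Z := 220):
  C = 131
  U = 23
  Z = 220
  N = 290 − 5·131 − 2·23 + 3·220 = 249
  K = 48 − 23 + 6·249 = 1519
Policy C (N := 102):
  C = 131
  U = 23
  Z = -1 + 6·131 = 785
  N = 102
  K = 48 − 23 + 6·102 = 637
Comparing — Policy A: K=1519, Policy C: K=637. Lowest is 637 (Policy C).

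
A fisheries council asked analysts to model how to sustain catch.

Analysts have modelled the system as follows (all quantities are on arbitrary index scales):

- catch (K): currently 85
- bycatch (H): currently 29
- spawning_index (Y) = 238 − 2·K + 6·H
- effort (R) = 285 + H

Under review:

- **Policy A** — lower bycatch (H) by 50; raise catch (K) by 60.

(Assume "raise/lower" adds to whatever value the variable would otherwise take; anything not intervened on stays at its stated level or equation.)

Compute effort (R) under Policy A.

Policy A (H − 50, K + 60):
  H = 29 − 50 = -21
  R = 285 + (-21) = 264

264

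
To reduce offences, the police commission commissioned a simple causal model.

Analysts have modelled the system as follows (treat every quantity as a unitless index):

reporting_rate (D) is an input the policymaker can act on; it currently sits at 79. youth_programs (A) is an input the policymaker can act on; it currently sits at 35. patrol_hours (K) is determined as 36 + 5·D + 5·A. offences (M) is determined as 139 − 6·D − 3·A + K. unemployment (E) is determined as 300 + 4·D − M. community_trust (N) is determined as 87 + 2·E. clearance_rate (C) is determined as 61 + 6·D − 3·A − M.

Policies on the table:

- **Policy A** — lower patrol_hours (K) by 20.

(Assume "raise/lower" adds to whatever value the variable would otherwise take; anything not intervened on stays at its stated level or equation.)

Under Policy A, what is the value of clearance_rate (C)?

Policy A (K − 20):
  D = 79
  A = 35
  K = 36 + 5·79 + 5·35 (−20 from intervention) = 586
  M = 139 − 6·79 − 3·35 + 586 = 146
  C = 61 + 6·79 − 3·35 − 146 = 284

284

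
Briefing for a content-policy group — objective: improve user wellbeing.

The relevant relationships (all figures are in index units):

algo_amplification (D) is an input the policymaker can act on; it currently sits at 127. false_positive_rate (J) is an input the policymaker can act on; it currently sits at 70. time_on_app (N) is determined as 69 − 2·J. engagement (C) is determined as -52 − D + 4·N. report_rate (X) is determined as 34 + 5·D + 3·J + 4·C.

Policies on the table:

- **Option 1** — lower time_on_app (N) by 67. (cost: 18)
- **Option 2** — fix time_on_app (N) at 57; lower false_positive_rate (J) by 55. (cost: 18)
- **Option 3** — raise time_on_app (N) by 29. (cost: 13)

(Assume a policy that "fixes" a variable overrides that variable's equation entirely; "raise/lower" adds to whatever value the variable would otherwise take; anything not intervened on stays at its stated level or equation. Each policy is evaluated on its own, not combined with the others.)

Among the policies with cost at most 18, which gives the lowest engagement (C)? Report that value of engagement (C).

Option 1 (N − 67):
  D = 127
  J = 70
  N = 69 − 2·70 (−67 from intervention) = -138
  C = -52 − 127 + 4·(-138) = -731
Option 2 (N := 57, J − 55):
  D = 127
  J = 70 − 55 = 15
  N = 57
  C = -52 − 127 + 4·57 = 49
Option 3 (N + 29):
  D = 127
  J = 70
  N = 69 − 2·70 (+29 from intervention) = -42
  C = -52 − 127 + 4·(-42) = -347
Comparing — Option 1: C=-731, Option 2: C=49, Option 3: C=-347. Lowest is -731 (Option 1).

-731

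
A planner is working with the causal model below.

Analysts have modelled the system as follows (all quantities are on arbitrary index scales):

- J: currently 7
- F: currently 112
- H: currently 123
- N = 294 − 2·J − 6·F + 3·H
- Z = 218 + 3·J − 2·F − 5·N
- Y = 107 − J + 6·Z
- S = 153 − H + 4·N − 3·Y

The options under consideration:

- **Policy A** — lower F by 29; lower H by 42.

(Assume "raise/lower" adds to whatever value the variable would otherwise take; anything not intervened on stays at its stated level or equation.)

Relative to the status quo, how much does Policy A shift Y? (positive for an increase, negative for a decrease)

-1092

Baseline:
  J = 7
  F = 112
  H = 123
  N = 294 − 2·7 − 6·112 + 3·123 = -23
  Z = 218 + 3·7 − 2·112 − 5·(-23) = 130
  Y = 107 − 7 + 6·130 = 880
Policy A (F − 29, H − 42):
  J = 7
  F = 112 − 29 = 83
  H = 123 − 42 = 81
  N = 294 − 2·7 − 6·83 + 3·81 = 25
  Z = 218 + 3·7 − 2·83 − 5·25 = -52
  Y = 107 − 7 + 6·(-52) = -212
Change in Y: -212 − 880 = -1092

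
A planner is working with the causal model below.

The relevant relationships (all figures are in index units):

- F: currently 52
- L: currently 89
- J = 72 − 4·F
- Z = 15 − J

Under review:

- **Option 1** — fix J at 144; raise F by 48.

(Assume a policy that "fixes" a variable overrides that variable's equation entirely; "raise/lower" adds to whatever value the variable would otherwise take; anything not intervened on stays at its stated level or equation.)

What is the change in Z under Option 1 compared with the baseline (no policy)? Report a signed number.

-280

Baseline:
  F = 52
  J = 72 − 4·52 = -136
  Z = 15 − (-136) = 151
Option 1 (J := 144, F + 48):
  F = 52 + 48 = 100
  J = 144
  Z = 15 − 144 = -129
Change in Z: -129 − 151 = -280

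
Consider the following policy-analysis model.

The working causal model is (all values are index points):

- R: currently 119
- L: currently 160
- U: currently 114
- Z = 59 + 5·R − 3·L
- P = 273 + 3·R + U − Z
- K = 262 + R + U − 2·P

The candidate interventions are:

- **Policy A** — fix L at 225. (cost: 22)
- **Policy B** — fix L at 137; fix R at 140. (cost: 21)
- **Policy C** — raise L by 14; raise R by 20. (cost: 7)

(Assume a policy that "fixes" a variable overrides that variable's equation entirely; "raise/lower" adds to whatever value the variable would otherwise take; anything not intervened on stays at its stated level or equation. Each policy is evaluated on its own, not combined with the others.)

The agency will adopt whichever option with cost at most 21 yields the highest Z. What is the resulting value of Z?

348

Policy B (L := 137, R := 140):
  R = 140
  L = 137
  Z = 59 + 5·140 − 3·137 = 348
Policy C (L + 14, R + 20):
  R = 119 + 20 = 139
  L = 160 + 14 = 174
  Z = 59 + 5·139 − 3·174 = 232
Comparing — Policy B: Z=348, Policy C: Z=232. Highest is 348 (Policy B).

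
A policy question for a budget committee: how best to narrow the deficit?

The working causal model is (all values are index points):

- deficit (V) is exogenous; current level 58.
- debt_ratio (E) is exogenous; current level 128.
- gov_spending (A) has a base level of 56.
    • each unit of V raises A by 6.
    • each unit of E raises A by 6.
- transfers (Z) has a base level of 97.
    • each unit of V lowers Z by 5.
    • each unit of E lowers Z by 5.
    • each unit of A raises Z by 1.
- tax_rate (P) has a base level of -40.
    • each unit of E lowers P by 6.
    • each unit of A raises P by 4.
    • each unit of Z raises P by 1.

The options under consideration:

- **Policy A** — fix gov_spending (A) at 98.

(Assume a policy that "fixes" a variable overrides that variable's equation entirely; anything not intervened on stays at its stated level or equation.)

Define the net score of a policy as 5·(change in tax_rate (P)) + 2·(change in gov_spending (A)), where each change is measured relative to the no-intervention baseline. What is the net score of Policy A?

-28998

Baseline:
  V = 58
  E = 128
  A = 56 + 6·58 + 6·128 = 1172
  Z = 97 − 5·58 − 5·128 + 1172 = 339
  P = -40 − 6·128 + 4·1172 + 339 = 4219
Policy A (A := 98):
  V = 58
  E = 128
  A = 98
  Z = 97 − 5·58 − 5·128 + 98 = -735
  P = -40 − 6·128 + 4·98 + (-735) = -1151
ΔP = -1151 − 4219 = -5370; ΔA = 98 − 1172 = -1074
Score = 5·(-5370) + 2·(-1074) = -28998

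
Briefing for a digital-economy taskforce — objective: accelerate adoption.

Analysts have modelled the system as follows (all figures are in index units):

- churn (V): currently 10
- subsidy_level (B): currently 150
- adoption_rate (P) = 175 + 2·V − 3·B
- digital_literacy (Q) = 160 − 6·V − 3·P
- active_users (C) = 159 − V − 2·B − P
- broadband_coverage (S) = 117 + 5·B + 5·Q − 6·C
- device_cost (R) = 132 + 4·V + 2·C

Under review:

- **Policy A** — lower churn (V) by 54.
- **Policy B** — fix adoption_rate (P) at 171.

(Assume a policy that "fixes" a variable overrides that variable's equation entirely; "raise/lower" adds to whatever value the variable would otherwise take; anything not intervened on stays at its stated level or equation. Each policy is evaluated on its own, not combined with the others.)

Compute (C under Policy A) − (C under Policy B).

588

Policy A (V − 54):
  V = 10 − 54 = -44
  B = 150
  P = 175 + 2·(-44) − 3·150 = -363
  C = 159 − (-44) − 2·150 − (-363) = 266
Policy B (P := 171):
  V = 10
  B = 150
  P = 171
  C = 159 − 10 − 2·150 − 171 = -322
C: 266 − (-322) = 588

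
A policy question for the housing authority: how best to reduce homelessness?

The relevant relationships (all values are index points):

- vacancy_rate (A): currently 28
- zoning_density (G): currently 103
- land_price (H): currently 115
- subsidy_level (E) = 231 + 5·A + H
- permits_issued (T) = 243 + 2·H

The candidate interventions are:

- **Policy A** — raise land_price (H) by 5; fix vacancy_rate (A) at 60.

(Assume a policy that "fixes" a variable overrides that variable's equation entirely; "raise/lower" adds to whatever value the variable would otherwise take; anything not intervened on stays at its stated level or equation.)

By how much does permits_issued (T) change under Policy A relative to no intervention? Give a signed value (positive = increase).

Baseline:
  H = 115
  T = 243 + 2·115 = 473
Policy A (H + 5, A := 60):
  H = 115 + 5 = 120
  T = 243 + 2·120 = 483
Change in T: 483 − 473 = 10

10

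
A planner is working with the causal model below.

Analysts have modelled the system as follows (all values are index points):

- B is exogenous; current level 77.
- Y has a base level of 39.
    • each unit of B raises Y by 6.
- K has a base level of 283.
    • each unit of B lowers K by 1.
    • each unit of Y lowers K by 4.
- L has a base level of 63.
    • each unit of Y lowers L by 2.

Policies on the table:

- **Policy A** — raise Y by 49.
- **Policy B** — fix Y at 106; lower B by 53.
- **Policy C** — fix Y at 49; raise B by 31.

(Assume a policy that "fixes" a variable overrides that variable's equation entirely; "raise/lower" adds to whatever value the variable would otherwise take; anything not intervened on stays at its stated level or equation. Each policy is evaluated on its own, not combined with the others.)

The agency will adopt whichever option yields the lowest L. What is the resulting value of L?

Policy A (Y + 49):
  B = 77
  Y = 39 + 6·77 (+49 from intervention) = 550
  L = 63 − 2·550 = -1037
Policy B (Y := 106, B − 53):
  B = 77 − 53 = 24
  Y = 106
  L = 63 − 2·106 = -149
Policy C (Y := 49, B + 31):
  B = 77 + 31 = 108
  Y = 49
  L = 63 − 2·49 = -35
Comparing — Policy A: L=-1037, Policy B: L=-149, Policy C: L=-35. Lowest is -1037 (Policy A).

-1037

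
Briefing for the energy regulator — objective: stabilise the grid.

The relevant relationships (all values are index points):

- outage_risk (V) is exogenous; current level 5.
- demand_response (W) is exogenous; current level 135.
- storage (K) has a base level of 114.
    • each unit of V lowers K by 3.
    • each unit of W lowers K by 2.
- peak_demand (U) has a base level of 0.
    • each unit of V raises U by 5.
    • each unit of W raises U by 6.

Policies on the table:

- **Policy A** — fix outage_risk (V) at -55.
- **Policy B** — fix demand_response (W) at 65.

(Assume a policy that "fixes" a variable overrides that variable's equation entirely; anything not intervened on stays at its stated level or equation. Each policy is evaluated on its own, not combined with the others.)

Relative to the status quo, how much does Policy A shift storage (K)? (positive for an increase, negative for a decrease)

180

Baseline:
  V = 5
  W = 135
  K = 114 − 3·5 − 2·135 = -171
Policy A (V := -55):
  V = -55
  W = 135
  K = 114 − 3·(-55) − 2·135 = 9
Change in K: 9 − (-171) = 180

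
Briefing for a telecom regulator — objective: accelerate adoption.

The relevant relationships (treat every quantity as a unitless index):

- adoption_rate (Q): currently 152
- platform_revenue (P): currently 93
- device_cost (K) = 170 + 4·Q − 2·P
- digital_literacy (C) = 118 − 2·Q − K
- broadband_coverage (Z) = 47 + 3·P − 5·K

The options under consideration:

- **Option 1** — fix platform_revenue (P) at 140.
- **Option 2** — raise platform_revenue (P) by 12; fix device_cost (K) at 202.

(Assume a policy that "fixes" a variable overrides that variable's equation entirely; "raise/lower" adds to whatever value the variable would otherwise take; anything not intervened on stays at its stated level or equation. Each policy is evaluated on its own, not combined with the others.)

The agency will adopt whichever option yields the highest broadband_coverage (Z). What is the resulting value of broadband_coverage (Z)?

Option 1 (P := 140):
  Q = 152
  P = 140
  K = 170 + 4·152 − 2·140 = 498
  Z = 47 + 3·140 − 5·498 = -2023
Option 2 (P + 12, K := 202):
  Q = 152
  P = 93 + 12 = 105
  K = 202
  Z = 47 + 3·105 − 5·202 = -648
Comparing — Option 1: Z=-2023, Option 2: Z=-648. Highest is -648 (Option 2).

-648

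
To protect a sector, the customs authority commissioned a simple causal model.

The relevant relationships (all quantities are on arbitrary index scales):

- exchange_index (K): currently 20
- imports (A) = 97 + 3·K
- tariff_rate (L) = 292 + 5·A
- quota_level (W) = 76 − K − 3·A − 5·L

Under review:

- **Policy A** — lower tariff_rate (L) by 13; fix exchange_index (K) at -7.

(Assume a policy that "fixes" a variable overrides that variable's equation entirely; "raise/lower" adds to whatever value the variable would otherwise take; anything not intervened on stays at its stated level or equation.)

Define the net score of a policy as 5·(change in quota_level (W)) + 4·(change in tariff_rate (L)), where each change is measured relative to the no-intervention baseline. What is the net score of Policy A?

Baseline:
  K = 20
  A = 97 + 3·20 = 157
  L = 292 + 5·157 = 1077
  W = 76 − 20 − 3·157 − 5·1077 = -5800
Policy A (L − 13, K := -7):
  K = -7
  A = 97 + 3·(-7) = 76
  L = 292 + 5·76 (−13 from intervention) = 659
  W = 76 − (-7) − 3·76 − 5·659 = -3440
ΔW = -3440 − (-5800) = 2360; ΔL = 659 − 1077 = -418
Score = 5·2360 + 4·(-418) = 10128

10128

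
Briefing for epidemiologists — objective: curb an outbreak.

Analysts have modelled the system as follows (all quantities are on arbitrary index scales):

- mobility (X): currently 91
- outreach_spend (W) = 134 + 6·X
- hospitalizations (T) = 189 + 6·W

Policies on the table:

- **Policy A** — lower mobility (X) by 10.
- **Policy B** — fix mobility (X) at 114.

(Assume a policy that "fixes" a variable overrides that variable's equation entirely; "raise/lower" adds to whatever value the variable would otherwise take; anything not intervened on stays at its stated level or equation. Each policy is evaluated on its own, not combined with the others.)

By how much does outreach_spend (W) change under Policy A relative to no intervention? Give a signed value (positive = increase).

Baseline:
  X = 91
  W = 134 + 6·91 = 680
Policy A (X − 10):
  X = 91 − 10 = 81
  W = 134 + 6·81 = 620
Change in W: 620 − 680 = -60

-60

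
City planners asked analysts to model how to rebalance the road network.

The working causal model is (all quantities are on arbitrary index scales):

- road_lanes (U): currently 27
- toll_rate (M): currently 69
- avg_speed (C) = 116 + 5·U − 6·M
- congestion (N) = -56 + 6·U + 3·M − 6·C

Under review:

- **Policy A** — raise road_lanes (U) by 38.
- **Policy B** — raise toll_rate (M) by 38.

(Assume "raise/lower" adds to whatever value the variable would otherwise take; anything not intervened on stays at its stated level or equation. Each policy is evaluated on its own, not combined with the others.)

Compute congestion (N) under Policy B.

Policy B (M + 38):
  U = 27
  M = 69 + 38 = 107
  C = 116 + 5·27 − 6·107 = -391
  N = -56 + 6·27 + 3·107 − 6·(-391) = 2773

2773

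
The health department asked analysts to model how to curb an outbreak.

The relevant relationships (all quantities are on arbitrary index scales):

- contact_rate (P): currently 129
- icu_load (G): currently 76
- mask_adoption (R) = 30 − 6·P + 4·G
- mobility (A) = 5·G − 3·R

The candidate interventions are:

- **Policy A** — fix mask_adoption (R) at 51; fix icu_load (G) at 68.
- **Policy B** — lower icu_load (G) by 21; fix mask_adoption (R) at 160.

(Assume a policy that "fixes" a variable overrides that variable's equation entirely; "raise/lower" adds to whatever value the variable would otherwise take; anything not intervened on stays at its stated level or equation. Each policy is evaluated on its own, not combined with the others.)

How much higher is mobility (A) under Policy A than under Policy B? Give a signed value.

Policy A (R := 51, G := 68):
  P = 129
  G = 68
  R = 51
  A = 0 + 5·68 − 3·51 = 187
Policy B (G − 21, R := 160):
  P = 129
  G = 76 − 21 = 55
  R = 160
  A = 0 + 5·55 − 3·160 = -205
A: 187 − (-205) = 392

392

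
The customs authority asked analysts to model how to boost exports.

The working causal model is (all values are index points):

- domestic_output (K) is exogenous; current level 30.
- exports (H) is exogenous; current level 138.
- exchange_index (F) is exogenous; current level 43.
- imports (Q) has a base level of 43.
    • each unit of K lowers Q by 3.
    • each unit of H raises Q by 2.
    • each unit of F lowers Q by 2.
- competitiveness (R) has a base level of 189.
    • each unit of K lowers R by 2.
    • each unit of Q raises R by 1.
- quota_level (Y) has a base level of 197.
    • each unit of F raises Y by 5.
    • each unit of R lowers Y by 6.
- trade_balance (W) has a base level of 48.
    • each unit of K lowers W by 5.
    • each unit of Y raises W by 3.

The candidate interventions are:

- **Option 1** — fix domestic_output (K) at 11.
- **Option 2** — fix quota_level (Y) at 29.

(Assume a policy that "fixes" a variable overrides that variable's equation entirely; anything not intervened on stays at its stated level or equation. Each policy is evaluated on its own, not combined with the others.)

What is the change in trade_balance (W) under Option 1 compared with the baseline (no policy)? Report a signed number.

-1615

Baseline:
  K = 30
  H = 138
  F = 43
  Q = 43 − 3·30 + 2·138 − 2·43 = 143
  R = 189 − 2·30 + 143 = 272
  Y = 197 + 5·43 − 6·272 = -1220
  W = 48 − 5·30 + 3·(-1220) = -3762
Option 1 (K := 11):
  K = 11
  H = 138
  F = 43
  Q = 43 − 3·11 + 2·138 − 2·43 = 200
  R = 189 − 2·11 + 200 = 367
  Y = 197 + 5·43 − 6·367 = -1790
  W = 48 − 5·11 + 3·(-1790) = -5377
Change in W: -5377 − (-3762) = -1615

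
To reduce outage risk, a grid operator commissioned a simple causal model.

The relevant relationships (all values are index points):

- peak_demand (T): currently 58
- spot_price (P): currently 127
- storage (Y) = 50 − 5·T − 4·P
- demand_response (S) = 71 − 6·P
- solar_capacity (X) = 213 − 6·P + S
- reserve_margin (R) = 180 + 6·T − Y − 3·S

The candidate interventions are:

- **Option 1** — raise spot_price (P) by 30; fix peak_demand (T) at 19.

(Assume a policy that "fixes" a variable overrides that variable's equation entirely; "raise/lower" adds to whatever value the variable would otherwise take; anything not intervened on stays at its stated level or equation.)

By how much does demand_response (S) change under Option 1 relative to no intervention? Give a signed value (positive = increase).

Baseline:
  P = 127
  S = 71 − 6·127 = -691
Option 1 (P + 30, T := 19):
  P = 127 + 30 = 157
  S = 71 − 6·157 = -871
Change in S: -871 − (-691) = -180

-180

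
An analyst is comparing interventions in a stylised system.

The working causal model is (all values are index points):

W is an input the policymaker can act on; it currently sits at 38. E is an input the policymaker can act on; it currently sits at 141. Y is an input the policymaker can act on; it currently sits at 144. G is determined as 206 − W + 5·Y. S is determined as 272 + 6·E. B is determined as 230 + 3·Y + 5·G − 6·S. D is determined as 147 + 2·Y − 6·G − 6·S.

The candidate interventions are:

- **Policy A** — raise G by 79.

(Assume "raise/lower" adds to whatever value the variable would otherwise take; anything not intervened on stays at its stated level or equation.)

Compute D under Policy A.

Policy A (G + 79):
  W = 38
  E = 141
  Y = 144
  G = 206 − 38 + 5·144 (+79 from intervention) = 967
  S = 272 + 6·141 = 1118
  D = 147 + 2·144 − 6·967 − 6·1118 = -12075

-12075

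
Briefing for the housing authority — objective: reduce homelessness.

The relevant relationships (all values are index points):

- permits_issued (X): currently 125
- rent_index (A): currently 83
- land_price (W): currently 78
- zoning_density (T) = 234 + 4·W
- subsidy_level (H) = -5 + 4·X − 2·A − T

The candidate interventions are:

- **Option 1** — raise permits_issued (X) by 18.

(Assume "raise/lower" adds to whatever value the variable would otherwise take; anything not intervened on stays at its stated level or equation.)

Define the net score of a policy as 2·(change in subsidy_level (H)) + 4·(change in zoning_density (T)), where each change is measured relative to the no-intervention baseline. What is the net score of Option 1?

144

Baseline:
  X = 125
  A = 83
  W = 78
  T = 234 + 4·78 = 546
  H = -5 + 4·125 − 2·83 − 546 = -217
Option 1 (X + 18):
  X = 125 + 18 = 143
  A = 83
  W = 78
  T = 234 + 4·78 = 546
  H = -5 + 4·143 − 2·83 − 546 = -145
ΔH = -145 − (-217) = 72; ΔT = 546 − 546 = 0
Score = 2·72 + 4·0 = 144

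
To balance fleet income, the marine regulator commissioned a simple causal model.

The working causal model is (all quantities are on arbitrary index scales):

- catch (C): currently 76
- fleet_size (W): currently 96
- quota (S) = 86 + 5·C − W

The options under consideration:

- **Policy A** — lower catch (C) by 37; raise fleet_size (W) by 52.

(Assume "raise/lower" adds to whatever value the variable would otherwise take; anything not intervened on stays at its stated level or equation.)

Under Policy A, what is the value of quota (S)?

133

Policy A (C − 37, W + 52):
  C = 76 − 37 = 39
  W = 96 + 52 = 148
  S = 86 + 5·39 − 148 = 133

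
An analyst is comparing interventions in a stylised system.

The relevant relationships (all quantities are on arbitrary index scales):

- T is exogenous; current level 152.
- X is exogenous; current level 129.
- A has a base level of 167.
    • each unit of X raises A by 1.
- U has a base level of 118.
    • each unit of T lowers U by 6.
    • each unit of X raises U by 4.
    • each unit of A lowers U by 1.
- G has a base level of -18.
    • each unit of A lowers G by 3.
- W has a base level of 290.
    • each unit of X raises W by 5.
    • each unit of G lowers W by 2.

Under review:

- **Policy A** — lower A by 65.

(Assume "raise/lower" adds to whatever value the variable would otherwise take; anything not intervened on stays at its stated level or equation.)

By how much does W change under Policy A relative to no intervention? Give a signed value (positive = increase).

-390

Baseline:
  X = 129
  A = 167 + 129 = 296
  G = -18 − 3·296 = -906
  W = 290 + 5·129 − 2·(-906) = 2747
Policy A (A − 65):
  X = 129
  A = 167 + 129 (−65 from intervention) = 231
  G = -18 − 3·231 = -711
  W = 290 + 5·129 − 2·(-711) = 2357
Change in W: 2357 − 2747 = -390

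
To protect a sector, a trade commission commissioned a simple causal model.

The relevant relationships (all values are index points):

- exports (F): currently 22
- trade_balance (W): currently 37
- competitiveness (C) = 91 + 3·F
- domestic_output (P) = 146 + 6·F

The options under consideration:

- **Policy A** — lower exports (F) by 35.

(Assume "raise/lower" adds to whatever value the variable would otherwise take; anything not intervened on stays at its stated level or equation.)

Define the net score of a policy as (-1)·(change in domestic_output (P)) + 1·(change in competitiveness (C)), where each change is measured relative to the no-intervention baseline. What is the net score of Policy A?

105

Baseline:
  F = 22
  C = 91 + 3·22 = 157
  P = 146 + 6·22 = 278
Policy A (F − 35):
  F = 22 − 35 = -13
  C = 91 + 3·(-13) = 52
  P = 146 + 6·(-13) = 68
ΔP = 68 − 278 = -210; ΔC = 52 − 157 = -105
Score = (-1)·(-210) + 1·(-105) = 105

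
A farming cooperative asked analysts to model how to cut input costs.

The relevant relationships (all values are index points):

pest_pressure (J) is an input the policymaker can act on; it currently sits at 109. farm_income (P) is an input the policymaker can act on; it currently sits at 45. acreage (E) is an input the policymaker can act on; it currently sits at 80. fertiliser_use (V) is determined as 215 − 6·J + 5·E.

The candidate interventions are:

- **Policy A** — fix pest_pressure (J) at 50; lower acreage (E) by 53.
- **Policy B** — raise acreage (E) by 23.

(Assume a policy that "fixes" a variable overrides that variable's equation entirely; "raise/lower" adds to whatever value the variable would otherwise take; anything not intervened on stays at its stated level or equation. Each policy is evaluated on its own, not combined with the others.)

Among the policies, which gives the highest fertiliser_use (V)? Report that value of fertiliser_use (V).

Policy A (J := 50, E − 53):
  J = 50
  E = 80 − 53 = 27
  V = 215 − 6·50 + 5·27 = 50
Policy B (E + 23):
  J = 109
  E = 80 + 23 = 103
  V = 215 − 6·109 + 5·103 = 76
Comparing — Policy A: V=50, Policy B: V=76. Highest is 76 (Policy B).

76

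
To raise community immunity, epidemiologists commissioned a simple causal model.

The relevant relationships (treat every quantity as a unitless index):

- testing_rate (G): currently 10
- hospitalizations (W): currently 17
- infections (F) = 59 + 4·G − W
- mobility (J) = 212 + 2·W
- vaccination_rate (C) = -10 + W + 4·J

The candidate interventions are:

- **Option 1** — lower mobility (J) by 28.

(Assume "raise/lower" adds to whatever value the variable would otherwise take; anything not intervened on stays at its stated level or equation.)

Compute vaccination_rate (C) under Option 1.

Option 1 (J − 28):
  W = 17
  J = 212 + 2·17 (−28 from intervention) = 218
  C = -10 + 17 + 4·218 = 879

879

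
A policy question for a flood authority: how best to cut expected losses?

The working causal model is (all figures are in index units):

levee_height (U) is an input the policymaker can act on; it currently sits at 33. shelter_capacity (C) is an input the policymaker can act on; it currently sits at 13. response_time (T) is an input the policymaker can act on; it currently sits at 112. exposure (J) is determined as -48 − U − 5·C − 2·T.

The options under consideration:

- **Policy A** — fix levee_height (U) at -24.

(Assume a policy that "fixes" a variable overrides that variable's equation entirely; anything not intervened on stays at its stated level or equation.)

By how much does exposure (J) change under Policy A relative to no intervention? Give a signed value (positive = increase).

57

Baseline:
  U = 33
  C = 13
  T = 112
  J = -48 − 33 − 5·13 − 2·112 = -370
Policy A (U := -24):
  U = -24
  C = 13
  T = 112
  J = -48 − (-24) − 5·13 − 2·112 = -313
Change in J: -313 − (-370) = 57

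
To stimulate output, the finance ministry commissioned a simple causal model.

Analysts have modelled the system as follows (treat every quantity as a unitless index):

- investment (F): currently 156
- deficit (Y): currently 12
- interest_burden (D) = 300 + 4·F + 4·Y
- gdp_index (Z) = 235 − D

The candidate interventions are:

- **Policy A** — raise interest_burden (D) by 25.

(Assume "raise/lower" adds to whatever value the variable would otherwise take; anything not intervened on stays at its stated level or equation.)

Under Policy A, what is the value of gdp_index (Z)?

Policy A (D + 25):
  F = 156
  Y = 12
  D = 300 + 4·156 + 4·12 (+25 from intervention) = 997
  Z = 235 − 997 = -762

-762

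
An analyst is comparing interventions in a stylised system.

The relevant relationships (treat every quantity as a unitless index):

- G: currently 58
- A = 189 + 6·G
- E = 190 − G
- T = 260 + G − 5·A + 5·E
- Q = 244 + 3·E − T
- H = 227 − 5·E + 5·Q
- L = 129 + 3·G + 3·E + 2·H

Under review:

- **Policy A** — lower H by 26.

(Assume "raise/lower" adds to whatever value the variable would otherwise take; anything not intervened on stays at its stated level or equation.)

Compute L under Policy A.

Policy A (H − 26):
  G = 58
  A = 189 + 6·58 = 537
  E = 190 − 58 = 132
  T = 260 + 58 − 5·537 + 5·132 = -1707
  Q = 244 + 3·132 − (-1707) = 2347
  H = 227 − 5·132 + 5·2347 (−26 from intervention) = 11276
  L = 129 + 3·58 + 3·132 + 2·11276 = 23251

23251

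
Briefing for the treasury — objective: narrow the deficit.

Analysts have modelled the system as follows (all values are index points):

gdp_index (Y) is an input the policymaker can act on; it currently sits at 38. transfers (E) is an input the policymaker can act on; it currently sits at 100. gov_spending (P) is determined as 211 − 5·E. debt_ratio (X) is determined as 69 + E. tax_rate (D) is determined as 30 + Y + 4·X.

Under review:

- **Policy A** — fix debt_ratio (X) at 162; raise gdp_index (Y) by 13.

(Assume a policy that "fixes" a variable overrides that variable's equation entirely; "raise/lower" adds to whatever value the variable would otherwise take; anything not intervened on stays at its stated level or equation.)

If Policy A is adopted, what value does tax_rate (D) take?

Policy A (X := 162, Y + 13):
  Y = 38 + 13 = 51
  E = 100
  X = 162
  D = 30 + 51 + 4·162 = 729

729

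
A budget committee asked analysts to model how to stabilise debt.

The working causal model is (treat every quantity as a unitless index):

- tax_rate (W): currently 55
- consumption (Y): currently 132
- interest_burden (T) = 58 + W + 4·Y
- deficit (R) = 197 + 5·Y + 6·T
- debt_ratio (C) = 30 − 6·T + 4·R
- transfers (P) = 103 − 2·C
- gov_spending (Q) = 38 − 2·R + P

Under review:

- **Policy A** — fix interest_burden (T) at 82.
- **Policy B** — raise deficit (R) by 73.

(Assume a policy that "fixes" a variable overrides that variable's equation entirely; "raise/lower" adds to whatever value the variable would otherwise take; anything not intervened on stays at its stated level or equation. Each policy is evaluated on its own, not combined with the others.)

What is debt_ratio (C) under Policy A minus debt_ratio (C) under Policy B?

Policy A (T := 82):
  W = 55
  Y = 132
  T = 82
  R = 197 + 5·132 + 6·82 = 1349
  C = 30 − 6·82 + 4·1349 = 4934
Policy B (R + 73):
  W = 55
  Y = 132
  T = 58 + 55 + 4·132 = 641
  R = 197 + 5·132 + 6·641 (+73 from intervention) = 4776
  C = 30 − 6·641 + 4·4776 = 15288
C: 4934 − 15288 = -10354

-10354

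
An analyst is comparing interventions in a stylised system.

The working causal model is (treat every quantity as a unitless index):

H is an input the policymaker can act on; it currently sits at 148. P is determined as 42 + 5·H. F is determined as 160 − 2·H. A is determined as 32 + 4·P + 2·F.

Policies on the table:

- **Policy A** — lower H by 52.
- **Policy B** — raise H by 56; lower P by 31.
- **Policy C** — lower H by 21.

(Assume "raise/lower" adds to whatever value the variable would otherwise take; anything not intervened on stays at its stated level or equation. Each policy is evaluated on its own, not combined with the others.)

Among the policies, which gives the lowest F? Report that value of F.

-248

Policy A (H − 52):
  H = 148 − 52 = 96
  F = 160 − 2·96 = -32
Policy B (H + 56, P − 31):
  H = 148 + 56 = 204
  F = 160 − 2·204 = -248
Policy C (H − 21):
  H = 148 − 21 = 127
  F = 160 − 2·127 = -94
Comparing — Policy A: F=-32, Policy B: F=-248, Policy C: F=-94. Lowest is -248 (Policy B).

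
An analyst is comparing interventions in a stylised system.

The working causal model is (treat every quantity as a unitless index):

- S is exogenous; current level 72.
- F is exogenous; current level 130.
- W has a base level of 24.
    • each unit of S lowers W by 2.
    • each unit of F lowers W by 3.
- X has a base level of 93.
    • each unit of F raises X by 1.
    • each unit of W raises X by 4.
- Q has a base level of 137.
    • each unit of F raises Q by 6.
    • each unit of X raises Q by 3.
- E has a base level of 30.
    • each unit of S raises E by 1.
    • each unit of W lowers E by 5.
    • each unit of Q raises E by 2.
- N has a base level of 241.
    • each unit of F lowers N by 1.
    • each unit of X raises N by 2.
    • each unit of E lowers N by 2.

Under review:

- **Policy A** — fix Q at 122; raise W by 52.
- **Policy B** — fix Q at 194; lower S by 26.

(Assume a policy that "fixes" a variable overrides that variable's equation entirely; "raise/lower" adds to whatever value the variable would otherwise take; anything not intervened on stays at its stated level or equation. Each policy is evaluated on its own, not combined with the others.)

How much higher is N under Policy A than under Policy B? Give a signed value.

Policy A (Q := 122, W + 52):
  S = 72
  F = 130
  W = 24 − 2·72 − 3·130 (+52 from intervention) = -458
  X = 93 + 130 + 4·(-458) = -1609
  Q = 122
  E = 30 + 72 − 5·(-458) + 2·122 = 2636
  N = 241 − 130 + 2·(-1609) − 2·2636 = -8379
Policy B (Q := 194, S − 26):
  S = 72 − 26 = 46
  F = 130
  W = 24 − 2·46 − 3·130 = -458
  X = 93 + 130 + 4·(-458) = -1609
  Q = 194
  E = 30 + 46 − 5·(-458) + 2·194 = 2754
  N = 241 − 130 + 2·(-1609) − 2·2754 = -8615
N: -8379 − (-8615) = 236

236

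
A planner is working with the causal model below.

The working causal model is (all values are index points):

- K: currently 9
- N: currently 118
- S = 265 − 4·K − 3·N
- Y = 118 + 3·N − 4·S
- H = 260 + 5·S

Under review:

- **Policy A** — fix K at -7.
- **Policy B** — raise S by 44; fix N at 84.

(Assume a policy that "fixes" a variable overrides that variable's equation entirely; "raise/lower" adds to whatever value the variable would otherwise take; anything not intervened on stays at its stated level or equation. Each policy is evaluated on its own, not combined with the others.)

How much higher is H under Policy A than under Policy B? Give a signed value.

-410

Policy A (K := -7):
  K = -7
  N = 118
  S = 265 − 4·(-7) − 3·118 = -61
  H = 260 + 5·(-61) = -45
Policy B (S + 44, N := 84):
  K = 9
  N = 84
  S = 265 − 4·9 − 3·84 (+44 from intervention) = 21
  H = 260 + 5·21 = 365
H: -45 − 365 = -410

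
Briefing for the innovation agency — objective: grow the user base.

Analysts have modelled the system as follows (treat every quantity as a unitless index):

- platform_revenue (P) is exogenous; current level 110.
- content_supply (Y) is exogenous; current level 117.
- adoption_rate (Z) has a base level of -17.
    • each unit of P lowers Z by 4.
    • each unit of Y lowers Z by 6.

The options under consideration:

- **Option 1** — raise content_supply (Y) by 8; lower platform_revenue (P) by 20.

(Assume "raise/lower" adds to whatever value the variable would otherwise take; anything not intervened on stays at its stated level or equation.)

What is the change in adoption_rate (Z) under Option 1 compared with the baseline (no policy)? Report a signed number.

Baseline:
  P = 110
  Y = 117
  Z = -17 − 4·110 − 6·117 = -1159
Option 1 (Y + 8, P − 20):
  P = 110 − 20 = 90
  Y = 117 + 8 = 125
  Z = -17 − 4·90 − 6·125 = -1127
Change in Z: -1127 − (-1159) = 32

32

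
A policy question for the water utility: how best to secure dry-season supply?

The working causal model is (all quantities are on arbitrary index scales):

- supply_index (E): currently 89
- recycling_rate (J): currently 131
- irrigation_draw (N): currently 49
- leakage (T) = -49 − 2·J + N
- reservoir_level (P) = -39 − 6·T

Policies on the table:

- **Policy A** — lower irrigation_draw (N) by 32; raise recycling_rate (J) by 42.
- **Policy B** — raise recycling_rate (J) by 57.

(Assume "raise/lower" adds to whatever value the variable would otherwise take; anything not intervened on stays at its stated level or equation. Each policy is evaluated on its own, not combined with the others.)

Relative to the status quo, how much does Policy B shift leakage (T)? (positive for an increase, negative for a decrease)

-114

Baseline:
  J = 131
  N = 49
  T = -49 − 2·131 + 49 = -262
Policy B (J + 57):
  J = 131 + 57 = 188
  N = 49
  T = -49 − 2·188 + 49 = -376
Change in T: -376 − (-262) = -114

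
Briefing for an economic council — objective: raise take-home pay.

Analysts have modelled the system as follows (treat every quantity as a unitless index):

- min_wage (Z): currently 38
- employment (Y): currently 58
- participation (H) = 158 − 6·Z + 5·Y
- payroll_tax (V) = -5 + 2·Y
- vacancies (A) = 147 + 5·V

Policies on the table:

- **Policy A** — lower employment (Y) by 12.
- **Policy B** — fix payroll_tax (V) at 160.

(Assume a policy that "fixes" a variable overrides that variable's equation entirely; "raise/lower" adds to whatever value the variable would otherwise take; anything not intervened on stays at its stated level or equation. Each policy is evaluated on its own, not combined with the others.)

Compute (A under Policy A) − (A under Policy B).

-365

Policy A (Y − 12):
  Y = 58 − 12 = 46
  V = -5 + 2·46 = 87
  A = 147 + 5·87 = 582
Policy B (V := 160):
  Y = 58
  V = 160
  A = 147 + 5·160 = 947
A: 582 − 947 = -365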